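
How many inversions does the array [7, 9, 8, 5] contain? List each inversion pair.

Finding inversions in [7, 9, 8, 5]:

(0, 3): arr[0]=7 > arr[3]=5
(1, 2): arr[1]=9 > arr[2]=8
(1, 3): arr[1]=9 > arr[3]=5
(2, 3): arr[2]=8 > arr[3]=5

Total inversions: 4

The array has 4 inversion(s): (0,3), (1,2), (1,3), (2,3). Each pair (i,j) satisfies i < j and arr[i] > arr[j].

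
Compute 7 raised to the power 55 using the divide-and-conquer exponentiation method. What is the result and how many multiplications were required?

Computing 7^55 by squaring (build up from 7^1; each line after the first costs one multiplication):

7^1 = 7
7^2 = (7^1)^2 = 7^2 = 49
7^3 = 7 * 7^2 = 7 * 49 = 343
7^6 = (7^3)^2 = 343^2 = 117649
7^12 = (7^6)^2 = 117649^2 = 13841287201
7^13 = 7 * 7^12 = 7 * 13841287201 = 96889010407
7^26 = (7^13)^2 = 96889010407^2 = 9387480337647754305649
7^27 = 7 * 7^26 = 7 * 9387480337647754305649 = 65712362363534280139543
7^54 = (7^27)^2 = 65712362363534280139543^2 = 4318114567396436564035293097707728087552248849
7^55 = 7 * 7^54 = 7 * 4318114567396436564035293097707728087552248849 = 30226801971775055948247051683954096612865741943

Result: 30226801971775055948247051683954096612865741943
Multiplications needed: 9 (9 lines after 7^1)

7^55 = 30226801971775055948247051683954096612865741943. Using exponentiation by squaring, this requires 9 multiplications. The key idea: if the exponent is even, square the half-power; if odd, multiply by the base once.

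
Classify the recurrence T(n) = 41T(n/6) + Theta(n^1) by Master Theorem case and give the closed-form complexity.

Master Theorem for T(n) = 41T(n/6) + O(n^1):

a = 41, b = 6, c = 1
log_b(a) = log_6(41) = 2.0726

Case 1: c = 1 < log_6(41) = 2.0726
T(n) = O(n^(log_6 41))

For T(n) = 41T(n/6) + O(n^1): log_6(41) = 2.0726. This is Case 1 of the Master Theorem (c < log_b(a), work dominated by leaves), giving O(n^(log_6 41)).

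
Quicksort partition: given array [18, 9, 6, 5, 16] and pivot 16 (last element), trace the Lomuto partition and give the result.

Lomuto partition with pivot = 16:

Initial array: [18, 9, 6, 5, 16]

arr[0]=18 > 16: no swap
arr[1]=9 <= 16: swap with position 0, array becomes [9, 18, 6, 5, 16]
arr[2]=6 <= 16: swap with position 1, array becomes [9, 6, 18, 5, 16]
arr[3]=5 <= 16: swap with position 2, array becomes [9, 6, 5, 18, 16]

Place pivot at position 3: [9, 6, 5, 16, 18]
Pivot position: 3

After partitioning with pivot 16, the array becomes [9, 6, 5, 16, 18]. The pivot is placed at index 3. All elements to the left of the pivot are <= 16, and all elements to the right are > 16.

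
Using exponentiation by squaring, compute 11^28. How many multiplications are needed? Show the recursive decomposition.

Computing 11^28 by squaring (build up from 11^1; each line after the first costs one multiplication):

11^1 = 11
11^2 = (11^1)^2 = 11^2 = 121
11^3 = 11 * 11^2 = 11 * 121 = 1331
11^6 = (11^3)^2 = 1331^2 = 1771561
11^7 = 11 * 11^6 = 11 * 1771561 = 19487171
11^14 = (11^7)^2 = 19487171^2 = 379749833583241
11^28 = (11^14)^2 = 379749833583241^2 = 144209936106499234037676064081

Result: 144209936106499234037676064081
Multiplications needed: 6 (6 lines after 11^1)

11^28 = 144209936106499234037676064081. Using exponentiation by squaring, this requires 6 multiplications. The key idea: if the exponent is even, square the half-power; if odd, multiply by the base once.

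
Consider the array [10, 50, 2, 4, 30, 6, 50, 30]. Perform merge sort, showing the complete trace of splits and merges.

Merge sort trace:

Split: [10, 50, 2, 4, 30, 6, 50, 30] -> [10, 50, 2, 4] and [30, 6, 50, 30]
  Split: [10, 50, 2, 4] -> [10, 50] and [2, 4]
    Split: [10, 50] -> [10] and [50]
    Merge: [10] + [50] -> [10, 50]
    Split: [2, 4] -> [2] and [4]
    Merge: [2] + [4] -> [2, 4]
  Merge: [10, 50] + [2, 4] -> [2, 4, 10, 50]
  Split: [30, 6, 50, 30] -> [30, 6] and [50, 30]
    Split: [30, 6] -> [30] and [6]
    Merge: [30] + [6] -> [6, 30]
    Split: [50, 30] -> [50] and [30]
    Merge: [50] + [30] -> [30, 50]
  Merge: [6, 30] + [30, 50] -> [6, 30, 30, 50]
Merge: [2, 4, 10, 50] + [6, 30, 30, 50] -> [2, 4, 6, 10, 30, 30, 50, 50]

Final sorted array: [2, 4, 6, 10, 30, 30, 50, 50]

The merge sort proceeds by recursively splitting the array and merging sorted halves.
After all merges, the sorted array is [2, 4, 6, 10, 30, 30, 50, 50].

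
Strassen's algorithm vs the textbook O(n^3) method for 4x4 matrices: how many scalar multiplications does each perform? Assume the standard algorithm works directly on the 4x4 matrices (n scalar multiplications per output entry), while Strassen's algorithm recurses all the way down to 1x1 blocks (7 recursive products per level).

Matrix multiplication for 4x4 matrices:

Standard algorithm: 4^3 = 64 multiplications
Strassen's algorithm: 7^(log2(4)) = 7^2 = 49 multiplications
Savings: 64 - 49 = 15 multiplications

Standard: 64 multiplications (4^3). Strassen: 49 multiplications (7^2). Strassen reduces 8 recursive multiplications to 7 at each level.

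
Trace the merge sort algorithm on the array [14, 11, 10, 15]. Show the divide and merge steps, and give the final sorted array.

Merge sort trace:

Split: [14, 11, 10, 15] -> [14, 11] and [10, 15]
  Split: [14, 11] -> [14] and [11]
  Merge: [14] + [11] -> [11, 14]
  Split: [10, 15] -> [10] and [15]
  Merge: [10] + [15] -> [10, 15]
Merge: [11, 14] + [10, 15] -> [10, 11, 14, 15]

Final sorted array: [10, 11, 14, 15]

The merge sort proceeds by recursively splitting the array and merging sorted halves.
After all merges, the sorted array is [10, 11, 14, 15].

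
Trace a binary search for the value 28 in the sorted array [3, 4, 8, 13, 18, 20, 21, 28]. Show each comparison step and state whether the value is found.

Binary search for 28 in [3, 4, 8, 13, 18, 20, 21, 28]:

lo=0, hi=7, mid=3, arr[mid]=13 -> 13 < 28, search right half
lo=4, hi=7, mid=5, arr[mid]=20 -> 20 < 28, search right half
lo=6, hi=7, mid=6, arr[mid]=21 -> 21 < 28, search right half
lo=7, hi=7, mid=7, arr[mid]=28 -> Found target at index 7!

Binary search finds 28 at index 7 after 4 comparisons. The search repeatedly halves the search space by comparing with the middle element.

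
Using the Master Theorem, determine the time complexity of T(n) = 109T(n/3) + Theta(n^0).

Master Theorem for T(n) = 109T(n/3) + O(n^0):

a = 109, b = 3, c = 0
log_b(a) = log_3(109) = 4.2702

Case 1: c = 0 < log_3(109) = 4.2702
T(n) = O(n^(log_3 109))

For T(n) = 109T(n/3) + O(n^0): log_3(109) = 4.2702. This is Case 1 of the Master Theorem (c < log_b(a), work dominated by leaves), giving O(n^(log_3 109)).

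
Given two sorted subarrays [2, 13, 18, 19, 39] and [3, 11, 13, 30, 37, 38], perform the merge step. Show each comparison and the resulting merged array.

Merging process:

Compare 2 vs 3: take 2 from left. Merged: [2]
Compare 13 vs 3: take 3 from right. Merged: [2, 3]
Compare 13 vs 11: take 11 from right. Merged: [2, 3, 11]
Compare 13 vs 13: take 13 from left. Merged: [2, 3, 11, 13]
Compare 18 vs 13: take 13 from right. Merged: [2, 3, 11, 13, 13]
Compare 18 vs 30: take 18 from left. Merged: [2, 3, 11, 13, 13, 18]
Compare 19 vs 30: take 19 from left. Merged: [2, 3, 11, 13, 13, 18, 19]
Compare 39 vs 30: take 30 from right. Merged: [2, 3, 11, 13, 13, 18, 19, 30]
Compare 39 vs 37: take 37 from right. Merged: [2, 3, 11, 13, 13, 18, 19, 30, 37]
Compare 39 vs 38: take 38 from right. Merged: [2, 3, 11, 13, 13, 18, 19, 30, 37, 38]
Append remaining from left: [39]. Merged: [2, 3, 11, 13, 13, 18, 19, 30, 37, 38, 39]

Final merged array: [2, 3, 11, 13, 13, 18, 19, 30, 37, 38, 39]
Total comparisons: 10

The merged array is [2, 3, 11, 13, 13, 18, 19, 30, 37, 38, 39], requiring 10 comparisons. The merge step runs in O(n) time where n is the total number of elements.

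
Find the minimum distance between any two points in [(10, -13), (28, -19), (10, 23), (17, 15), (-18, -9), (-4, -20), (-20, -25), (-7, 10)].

Computing all pairwise distances among 8 points:

d((10, -13), (28, -19)) = 18.9737
d((10, -13), (10, 23)) = 36.0
d((10, -13), (17, 15)) = 28.8617
d((10, -13), (-18, -9)) = 28.2843
d((10, -13), (-4, -20)) = 15.6525
d((10, -13), (-20, -25)) = 32.311
d((10, -13), (-7, 10)) = 28.6007
d((28, -19), (10, 23)) = 45.6946
d((28, -19), (17, 15)) = 35.7351
d((28, -19), (-18, -9)) = 47.0744
d((28, -19), (-4, -20)) = 32.0156
d((28, -19), (-20, -25)) = 48.3735
d((28, -19), (-7, 10)) = 45.4533
d((10, 23), (17, 15)) = 10.6301 <-- minimum
d((10, 23), (-18, -9)) = 42.5206
d((10, 23), (-4, -20)) = 45.2217
d((10, 23), (-20, -25)) = 56.6039
d((10, 23), (-7, 10)) = 21.4009
d((17, 15), (-18, -9)) = 42.4382
d((17, 15), (-4, -20)) = 40.8167
d((17, 15), (-20, -25)) = 54.4885
d((17, 15), (-7, 10)) = 24.5153
d((-18, -9), (-4, -20)) = 17.8045
d((-18, -9), (-20, -25)) = 16.1245
d((-18, -9), (-7, 10)) = 21.9545
d((-4, -20), (-20, -25)) = 16.7631
d((-4, -20), (-7, 10)) = 30.1496
d((-20, -25), (-7, 10)) = 37.3363

Closest pair: (10, 23) and (17, 15) with distance 10.6301

The closest pair is (10, 23) and (17, 15) with Euclidean distance 10.6301. For 8 points, brute-force pairwise comparison is shown above. For large n, the divide-and-conquer algorithm (sort by x, recurse on halves, check the dividing strip) achieves O(n log n).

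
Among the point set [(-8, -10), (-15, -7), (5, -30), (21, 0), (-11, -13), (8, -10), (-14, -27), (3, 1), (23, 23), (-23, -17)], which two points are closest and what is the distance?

Computing all pairwise distances among 10 points:

d((-8, -10), (-15, -7)) = 7.6158
d((-8, -10), (5, -30)) = 23.8537
d((-8, -10), (21, 0)) = 30.6757
d((-8, -10), (-11, -13)) = 4.2426 <-- minimum
d((-8, -10), (8, -10)) = 16.0
d((-8, -10), (-14, -27)) = 18.0278
d((-8, -10), (3, 1)) = 15.5563
d((-8, -10), (23, 23)) = 45.2769
d((-8, -10), (-23, -17)) = 16.5529
d((-15, -7), (5, -30)) = 30.4795
d((-15, -7), (21, 0)) = 36.6742
d((-15, -7), (-11, -13)) = 7.2111
d((-15, -7), (8, -10)) = 23.1948
d((-15, -7), (-14, -27)) = 20.025
d((-15, -7), (3, 1)) = 19.6977
d((-15, -7), (23, 23)) = 48.4149
d((-15, -7), (-23, -17)) = 12.8062
d((5, -30), (21, 0)) = 34.0
d((5, -30), (-11, -13)) = 23.3452
d((5, -30), (8, -10)) = 20.2237
d((5, -30), (-14, -27)) = 19.2354
d((5, -30), (3, 1)) = 31.0644
d((5, -30), (23, 23)) = 55.9732
d((5, -30), (-23, -17)) = 30.8707
d((21, 0), (-11, -13)) = 34.5398
d((21, 0), (8, -10)) = 16.4012
d((21, 0), (-14, -27)) = 44.2041
d((21, 0), (3, 1)) = 18.0278
d((21, 0), (23, 23)) = 23.0868
d((21, 0), (-23, -17)) = 47.1699
d((-11, -13), (8, -10)) = 19.2354
d((-11, -13), (-14, -27)) = 14.3178
d((-11, -13), (3, 1)) = 19.799
d((-11, -13), (23, 23)) = 49.5177
d((-11, -13), (-23, -17)) = 12.6491
d((8, -10), (-14, -27)) = 27.8029
d((8, -10), (3, 1)) = 12.083
d((8, -10), (23, 23)) = 36.2491
d((8, -10), (-23, -17)) = 31.7805
d((-14, -27), (3, 1)) = 32.7567
d((-14, -27), (23, 23)) = 62.2013
d((-14, -27), (-23, -17)) = 13.4536
d((3, 1), (23, 23)) = 29.7321
d((3, 1), (-23, -17)) = 31.6228
d((23, 23), (-23, -17)) = 60.959

Closest pair: (-8, -10) and (-11, -13) with distance 4.2426

The closest pair is (-8, -10) and (-11, -13) with Euclidean distance 4.2426. For 10 points, brute-force pairwise comparison is shown above. For large n, the divide-and-conquer algorithm (sort by x, recurse on halves, check the dividing strip) achieves O(n log n).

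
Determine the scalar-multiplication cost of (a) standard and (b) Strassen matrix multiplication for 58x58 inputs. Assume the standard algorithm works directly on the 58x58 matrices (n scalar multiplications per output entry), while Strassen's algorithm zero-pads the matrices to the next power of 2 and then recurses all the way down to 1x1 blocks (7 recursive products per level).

Matrix multiplication for 58x58 matrices:

Strassen's algorithm requires power-of-2 dimensions. Pad 58x58 to 64x64 (next power of 2).

Standard algorithm: 58^3 = 195112 multiplications
Strassen's algorithm: 7^(log2(64)) = 7^6 = 117649 multiplications
Savings: 195112 - 117649 = 77463 multiplications

Standard: 195112 multiplications (58^3). Strassen: 117649 multiplications (7^6, after padding to 64x64). Strassen reduces 8 recursive multiplications to 7 at each level.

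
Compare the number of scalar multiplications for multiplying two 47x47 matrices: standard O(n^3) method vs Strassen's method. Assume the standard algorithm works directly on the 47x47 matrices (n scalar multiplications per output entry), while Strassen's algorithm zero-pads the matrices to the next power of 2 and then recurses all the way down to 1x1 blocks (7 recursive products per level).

Matrix multiplication for 47x47 matrices:

Strassen's algorithm requires power-of-2 dimensions. Pad 47x47 to 64x64 (next power of 2).

Standard algorithm: 47^3 = 103823 multiplications
Strassen's algorithm: 7^(log2(64)) = 7^6 = 117649 multiplications
Difference: 103823 - 117649 = -13826 (Strassen uses MORE here due to padding overhead — for small or just-over-power-of-2 n, padding can outweigh the per-level savings)

Standard: 103823 multiplications (47^3). Strassen: 117649 multiplications (7^6, after padding to 64x64). Strassen reduces 8 recursive multiplications to 7 at each level.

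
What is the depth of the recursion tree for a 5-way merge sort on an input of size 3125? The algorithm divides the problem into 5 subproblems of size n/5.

For divide and conquer with division factor 5:

Problem sizes at each level:
Level 0: 3125
Level 1: 625
Level 2: 125
Level 3: 25
Level 4: 5
Level 5: 1

The root is level 0 and the size-1 base case is level 5 (the tree spans levels 0 through 5, i.e. 6 levels counting the root), so the depth is the number of divisions: log_5(3125) = 5

The recursion tree depth is log_5(3125) = 5. At each level, the problem size is divided by 5, so it takes 5 divisions to reduce to a base case of size 1. The algorithm makes 5 recursive calls at each level.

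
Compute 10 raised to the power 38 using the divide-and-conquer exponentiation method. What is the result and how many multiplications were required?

Computing 10^38 by squaring (build up from 10^1; each line after the first costs one multiplication):

10^1 = 10
10^2 = (10^1)^2 = 10^2 = 100
10^4 = (10^2)^2 = 100^2 = 10000
10^8 = (10^4)^2 = 10000^2 = 100000000
10^9 = 10 * 10^8 = 10 * 100000000 = 1000000000
10^18 = (10^9)^2 = 1000000000^2 = 1000000000000000000
10^19 = 10 * 10^18 = 10 * 1000000000000000000 = 10000000000000000000
10^38 = (10^19)^2 = 10000000000000000000^2 = 100000000000000000000000000000000000000

Result: 100000000000000000000000000000000000000
Multiplications needed: 7 (7 lines after 10^1)

10^38 = 100000000000000000000000000000000000000. Using exponentiation by squaring, this requires 7 multiplications. The key idea: if the exponent is even, square the half-power; if odd, multiply by the base once.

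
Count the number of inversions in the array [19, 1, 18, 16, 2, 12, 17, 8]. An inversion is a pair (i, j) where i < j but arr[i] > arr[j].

Finding inversions in [19, 1, 18, 16, 2, 12, 17, 8]:

(0, 1): arr[0]=19 > arr[1]=1
(0, 2): arr[0]=19 > arr[2]=18
(0, 3): arr[0]=19 > arr[3]=16
(0, 4): arr[0]=19 > arr[4]=2
(0, 5): arr[0]=19 > arr[5]=12
(0, 6): arr[0]=19 > arr[6]=17
(0, 7): arr[0]=19 > arr[7]=8
(2, 3): arr[2]=18 > arr[3]=16
(2, 4): arr[2]=18 > arr[4]=2
(2, 5): arr[2]=18 > arr[5]=12
(2, 6): arr[2]=18 > arr[6]=17
(2, 7): arr[2]=18 > arr[7]=8
(3, 4): arr[3]=16 > arr[4]=2
(3, 5): arr[3]=16 > arr[5]=12
(3, 7): arr[3]=16 > arr[7]=8
(5, 7): arr[5]=12 > arr[7]=8
(6, 7): arr[6]=17 > arr[7]=8

Total inversions: 17

The array has 17 inversion(s): (0,1), (0,2), (0,3), (0,4), (0,5), (0,6), (0,7), (2,3), (2,4), (2,5), (2,6), (2,7), (3,4), (3,5), (3,7), (5,7), (6,7). Each pair (i,j) satisfies i < j and arr[i] > arr[j].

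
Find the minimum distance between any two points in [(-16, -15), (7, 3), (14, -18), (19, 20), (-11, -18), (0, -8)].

Computing all pairwise distances among 6 points:

d((-16, -15), (7, 3)) = 29.2062
d((-16, -15), (14, -18)) = 30.1496
d((-16, -15), (19, 20)) = 49.4975
d((-16, -15), (-11, -18)) = 5.831 <-- minimum
d((-16, -15), (0, -8)) = 17.4642
d((7, 3), (14, -18)) = 22.1359
d((7, 3), (19, 20)) = 20.8087
d((7, 3), (-11, -18)) = 27.6586
d((7, 3), (0, -8)) = 13.0384
d((14, -18), (19, 20)) = 38.3275
d((14, -18), (-11, -18)) = 25.0
d((14, -18), (0, -8)) = 17.2047
d((19, 20), (-11, -18)) = 48.4149
d((19, 20), (0, -8)) = 33.8378
d((-11, -18), (0, -8)) = 14.8661

Closest pair: (-16, -15) and (-11, -18) with distance 5.831

The closest pair is (-16, -15) and (-11, -18) with Euclidean distance 5.831. For 6 points, brute-force pairwise comparison is shown above. For large n, the divide-and-conquer algorithm (sort by x, recurse on halves, check the dividing strip) achieves O(n log n).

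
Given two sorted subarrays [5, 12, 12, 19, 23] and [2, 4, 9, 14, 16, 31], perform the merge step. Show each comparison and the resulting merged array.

Merging process:

Compare 5 vs 2: take 2 from right. Merged: [2]
Compare 5 vs 4: take 4 from right. Merged: [2, 4]
Compare 5 vs 9: take 5 from left. Merged: [2, 4, 5]
Compare 12 vs 9: take 9 from right. Merged: [2, 4, 5, 9]
Compare 12 vs 14: take 12 from left. Merged: [2, 4, 5, 9, 12]
Compare 12 vs 14: take 12 from left. Merged: [2, 4, 5, 9, 12, 12]
Compare 19 vs 14: take 14 from right. Merged: [2, 4, 5, 9, 12, 12, 14]
Compare 19 vs 16: take 16 from right. Merged: [2, 4, 5, 9, 12, 12, 14, 16]
Compare 19 vs 31: take 19 from left. Merged: [2, 4, 5, 9, 12, 12, 14, 16, 19]
Compare 23 vs 31: take 23 from left. Merged: [2, 4, 5, 9, 12, 12, 14, 16, 19, 23]
Append remaining from right: [31]. Merged: [2, 4, 5, 9, 12, 12, 14, 16, 19, 23, 31]

Final merged array: [2, 4, 5, 9, 12, 12, 14, 16, 19, 23, 31]
Total comparisons: 10

The merged array is [2, 4, 5, 9, 12, 12, 14, 16, 19, 23, 31], requiring 10 comparisons. The merge step runs in O(n) time where n is the total number of elements.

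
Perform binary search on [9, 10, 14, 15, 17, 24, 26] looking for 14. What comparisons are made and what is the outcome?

Binary search for 14 in [9, 10, 14, 15, 17, 24, 26]:

lo=0, hi=6, mid=3, arr[mid]=15 -> 15 > 14, search left half
lo=0, hi=2, mid=1, arr[mid]=10 -> 10 < 14, search right half
lo=2, hi=2, mid=2, arr[mid]=14 -> Found target at index 2!

Binary search finds 14 at index 2 after 3 comparisons. The search repeatedly halves the search space by comparing with the middle element.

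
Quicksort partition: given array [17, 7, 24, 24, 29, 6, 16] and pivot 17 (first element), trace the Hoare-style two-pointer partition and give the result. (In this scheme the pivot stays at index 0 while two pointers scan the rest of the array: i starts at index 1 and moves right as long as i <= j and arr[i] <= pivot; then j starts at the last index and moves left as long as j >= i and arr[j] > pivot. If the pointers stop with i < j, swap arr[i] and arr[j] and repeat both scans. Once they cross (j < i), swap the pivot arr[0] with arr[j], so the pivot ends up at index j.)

Hoare-style two-pointer partition with pivot = 17:

Initial array: [17, 7, 24, 24, 29, 6, 16]

Pointers start at i = 1, j = 6.
i stops at index 2 (arr[2]=24 > 17), j stops at index 6 (arr[6]=16 <= 17): swap arr[2] and arr[6], array becomes [17, 7, 16, 24, 29, 6, 24]
i stops at index 3 (arr[3]=24 > 17), j stops at index 5 (arr[5]=6 <= 17): swap arr[3] and arr[5], array becomes [17, 7, 16, 6, 29, 24, 24]
i ends at 4, j ends at 3: the pointers have crossed (j < i), so scanning stops.

Swap pivot arr[0] with arr[3] to place pivot at position 3: [6, 7, 16, 17, 29, 24, 24]
Pivot position: 3

After partitioning with pivot 17, the array becomes [6, 7, 16, 17, 29, 24, 24]. The pivot is placed at index 3. All elements to the left of the pivot are <= 17, and all elements to the right are > 17.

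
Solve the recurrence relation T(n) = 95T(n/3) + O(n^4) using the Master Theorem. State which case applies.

Master Theorem for T(n) = 95T(n/3) + O(n^4):

a = 95, b = 3, c = 4
log_b(a) = log_3(95) = 4.1451

Case 1: c = 4 < log_3(95) = 4.1451
T(n) = O(n^(log_3 95))

For T(n) = 95T(n/3) + O(n^4): log_3(95) = 4.1451. This is Case 1 of the Master Theorem (c < log_b(a), work dominated by leaves), giving O(n^(log_3 95)).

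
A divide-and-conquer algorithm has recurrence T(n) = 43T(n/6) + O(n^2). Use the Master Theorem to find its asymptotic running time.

Master Theorem for T(n) = 43T(n/6) + O(n^2):

a = 43, b = 6, c = 2
log_b(a) = log_6(43) = 2.0992

Case 1: c = 2 < log_6(43) = 2.0992
T(n) = O(n^(log_6 43))

For T(n) = 43T(n/6) + O(n^2): log_6(43) = 2.0992. This is Case 1 of the Master Theorem (c < log_b(a), work dominated by leaves), giving O(n^(log_6 43)).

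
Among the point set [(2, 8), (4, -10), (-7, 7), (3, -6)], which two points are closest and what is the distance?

Computing all pairwise distances among 4 points:

d((2, 8), (4, -10)) = 18.1108
d((2, 8), (-7, 7)) = 9.0554
d((2, 8), (3, -6)) = 14.0357
d((4, -10), (-7, 7)) = 20.2485
d((4, -10), (3, -6)) = 4.1231 <-- minimum
d((-7, 7), (3, -6)) = 16.4012

Closest pair: (4, -10) and (3, -6) with distance 4.1231

The closest pair is (4, -10) and (3, -6) with Euclidean distance 4.1231. For 4 points, brute-force pairwise comparison is shown above. For large n, the divide-and-conquer algorithm (sort by x, recurse on halves, check the dividing strip) achieves O(n log n).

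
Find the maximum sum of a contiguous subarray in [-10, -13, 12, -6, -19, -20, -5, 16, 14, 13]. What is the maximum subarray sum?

Using Kadane's algorithm on [-10, -13, 12, -6, -19, -20, -5, 16, 14, 13]:

Scanning through the array:
Position 1 (value -13): max_ending_here = -13, max_so_far = -10
Position 2 (value 12): max_ending_here = 12, max_so_far = 12
Position 3 (value -6): max_ending_here = 6, max_so_far = 12
Position 4 (value -19): max_ending_here = -13, max_so_far = 12
Position 5 (value -20): max_ending_here = -20, max_so_far = 12
Position 6 (value -5): max_ending_here = -5, max_so_far = 12
Position 7 (value 16): max_ending_here = 16, max_so_far = 16
Position 8 (value 14): max_ending_here = 30, max_so_far = 30
Position 9 (value 13): max_ending_here = 43, max_so_far = 43

Maximum subarray: [16, 14, 13]
Maximum sum: 43

The maximum subarray is [16, 14, 13] with sum 43. This subarray runs from index 7 to index 9.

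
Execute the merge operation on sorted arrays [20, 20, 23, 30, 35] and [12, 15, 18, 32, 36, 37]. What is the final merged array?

Merging process:

Compare 20 vs 12: take 12 from right. Merged: [12]
Compare 20 vs 15: take 15 from right. Merged: [12, 15]
Compare 20 vs 18: take 18 from right. Merged: [12, 15, 18]
Compare 20 vs 32: take 20 from left. Merged: [12, 15, 18, 20]
Compare 20 vs 32: take 20 from left. Merged: [12, 15, 18, 20, 20]
Compare 23 vs 32: take 23 from left. Merged: [12, 15, 18, 20, 20, 23]
Compare 30 vs 32: take 30 from left. Merged: [12, 15, 18, 20, 20, 23, 30]
Compare 35 vs 32: take 32 from right. Merged: [12, 15, 18, 20, 20, 23, 30, 32]
Compare 35 vs 36: take 35 from left. Merged: [12, 15, 18, 20, 20, 23, 30, 32, 35]
Append remaining from right: [36, 37]. Merged: [12, 15, 18, 20, 20, 23, 30, 32, 35, 36, 37]

Final merged array: [12, 15, 18, 20, 20, 23, 30, 32, 35, 36, 37]
Total comparisons: 9

The merged array is [12, 15, 18, 20, 20, 23, 30, 32, 35, 36, 37], requiring 9 comparisons. The merge step runs in O(n) time where n is the total number of elements.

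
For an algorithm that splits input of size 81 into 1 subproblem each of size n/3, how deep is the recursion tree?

For divide and conquer with division factor 3:

Problem sizes at each level:
Level 0: 81
Level 1: 27
Level 2: 9
Level 3: 3
Level 4: 1

The root is level 0 and the size-1 base case is level 4 (the tree spans levels 0 through 4, i.e. 5 levels counting the root), so the depth is the number of divisions: log_3(81) = 4

The recursion tree depth is log_3(81) = 4. At each level, the problem size is divided by 3, so it takes 4 divisions to reduce to a base case of size 1. The algorithm makes 1 recursive call at each level.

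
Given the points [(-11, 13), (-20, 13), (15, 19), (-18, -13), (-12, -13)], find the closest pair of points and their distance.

Computing all pairwise distances among 5 points:

d((-11, 13), (-20, 13)) = 9.0
d((-11, 13), (15, 19)) = 26.6833
d((-11, 13), (-18, -13)) = 26.9258
d((-11, 13), (-12, -13)) = 26.0192
d((-20, 13), (15, 19)) = 35.5106
d((-20, 13), (-18, -13)) = 26.0768
d((-20, 13), (-12, -13)) = 27.2029
d((15, 19), (-18, -13)) = 45.9674
d((15, 19), (-12, -13)) = 41.8688
d((-18, -13), (-12, -13)) = 6.0 <-- minimum

Closest pair: (-18, -13) and (-12, -13) with distance 6.0

The closest pair is (-18, -13) and (-12, -13) with Euclidean distance 6.0. For 5 points, brute-force pairwise comparison is shown above. For large n, the divide-and-conquer algorithm (sort by x, recurse on halves, check the dividing strip) achieves O(n log n).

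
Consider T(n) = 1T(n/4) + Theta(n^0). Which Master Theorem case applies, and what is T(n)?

Master Theorem for T(n) = 1T(n/4) + O(n^0):

a = 1, b = 4, c = 0
log_b(a) = log_4(1) = 0.0000

Case 2: c = 0 = log_4(1) = 0.0000
T(n) = O(n^0 log n) = O(log n)

For T(n) = 1T(n/4) + O(n^0): log_4(1) = 0.0000. This is Case 2 of the Master Theorem (c = log_b(a), equal work at all levels), giving O(log n).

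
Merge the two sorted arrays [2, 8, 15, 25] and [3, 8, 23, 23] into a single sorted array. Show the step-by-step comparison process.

Merging process:

Compare 2 vs 3: take 2 from left. Merged: [2]
Compare 8 vs 3: take 3 from right. Merged: [2, 3]
Compare 8 vs 8: take 8 from left. Merged: [2, 3, 8]
Compare 15 vs 8: take 8 from right. Merged: [2, 3, 8, 8]
Compare 15 vs 23: take 15 from left. Merged: [2, 3, 8, 8, 15]
Compare 25 vs 23: take 23 from right. Merged: [2, 3, 8, 8, 15, 23]
Compare 25 vs 23: take 23 from right. Merged: [2, 3, 8, 8, 15, 23, 23]
Append remaining from left: [25]. Merged: [2, 3, 8, 8, 15, 23, 23, 25]

Final merged array: [2, 3, 8, 8, 15, 23, 23, 25]
Total comparisons: 7

The merged array is [2, 3, 8, 8, 15, 23, 23, 25], requiring 7 comparisons. The merge step runs in O(n) time where n is the total number of elements.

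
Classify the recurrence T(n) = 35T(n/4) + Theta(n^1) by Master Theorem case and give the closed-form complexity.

Master Theorem for T(n) = 35T(n/4) + O(n^1):

a = 35, b = 4, c = 1
log_b(a) = log_4(35) = 2.5646

Case 1: c = 1 < log_4(35) = 2.5646
T(n) = O(n^(log_4 35))

For T(n) = 35T(n/4) + O(n^1): log_4(35) = 2.5646. This is Case 1 of the Master Theorem (c < log_b(a), work dominated by leaves), giving O(n^(log_4 35)).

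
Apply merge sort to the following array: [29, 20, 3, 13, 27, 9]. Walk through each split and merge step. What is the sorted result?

Merge sort trace:

Split: [29, 20, 3, 13, 27, 9] -> [29, 20, 3] and [13, 27, 9]
  Split: [29, 20, 3] -> [29] and [20, 3]
    Split: [20, 3] -> [20] and [3]
    Merge: [20] + [3] -> [3, 20]
  Merge: [29] + [3, 20] -> [3, 20, 29]
  Split: [13, 27, 9] -> [13] and [27, 9]
    Split: [27, 9] -> [27] and [9]
    Merge: [27] + [9] -> [9, 27]
  Merge: [13] + [9, 27] -> [9, 13, 27]
Merge: [3, 20, 29] + [9, 13, 27] -> [3, 9, 13, 20, 27, 29]

Final sorted array: [3, 9, 13, 20, 27, 29]

The merge sort proceeds by recursively splitting the array and merging sorted halves.
After all merges, the sorted array is [3, 9, 13, 20, 27, 29].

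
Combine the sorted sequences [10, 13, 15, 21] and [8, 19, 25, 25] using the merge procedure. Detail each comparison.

Merging process:

Compare 10 vs 8: take 8 from right. Merged: [8]
Compare 10 vs 19: take 10 from left. Merged: [8, 10]
Compare 13 vs 19: take 13 from left. Merged: [8, 10, 13]
Compare 15 vs 19: take 15 from left. Merged: [8, 10, 13, 15]
Compare 21 vs 19: take 19 from right. Merged: [8, 10, 13, 15, 19]
Compare 21 vs 25: take 21 from left. Merged: [8, 10, 13, 15, 19, 21]
Append remaining from right: [25, 25]. Merged: [8, 10, 13, 15, 19, 21, 25, 25]

Final merged array: [8, 10, 13, 15, 19, 21, 25, 25]
Total comparisons: 6

The merged array is [8, 10, 13, 15, 19, 21, 25, 25], requiring 6 comparisons. The merge step runs in O(n) time where n is the total number of elements.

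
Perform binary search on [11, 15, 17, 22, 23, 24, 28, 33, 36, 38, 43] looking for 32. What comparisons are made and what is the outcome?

Binary search for 32 in [11, 15, 17, 22, 23, 24, 28, 33, 36, 38, 43]:

lo=0, hi=10, mid=5, arr[mid]=24 -> 24 < 32, search right half
lo=6, hi=10, mid=8, arr[mid]=36 -> 36 > 32, search left half
lo=6, hi=7, mid=6, arr[mid]=28 -> 28 < 32, search right half
lo=7, hi=7, mid=7, arr[mid]=33 -> 33 > 32, search left half
lo=7 > hi=6, target 32 not found

Binary search determines that 32 is not in the array after 4 comparisons. The search space was exhausted without finding the target.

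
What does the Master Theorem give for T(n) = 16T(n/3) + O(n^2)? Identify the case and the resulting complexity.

Master Theorem for T(n) = 16T(n/3) + O(n^2):

a = 16, b = 3, c = 2
log_b(a) = log_3(16) = 2.5237

Case 1: c = 2 < log_3(16) = 2.5237
T(n) = O(n^(log_3 16))

For T(n) = 16T(n/3) + O(n^2): log_3(16) = 2.5237. This is Case 1 of the Master Theorem (c < log_b(a), work dominated by leaves), giving O(n^(log_3 16)).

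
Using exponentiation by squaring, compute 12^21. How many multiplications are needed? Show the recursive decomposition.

Computing 12^21 by squaring (build up from 12^1; each line after the first costs one multiplication):

12^1 = 12
12^2 = (12^1)^2 = 12^2 = 144
12^4 = (12^2)^2 = 144^2 = 20736
12^5 = 12 * 12^4 = 12 * 20736 = 248832
12^10 = (12^5)^2 = 248832^2 = 61917364224
12^20 = (12^10)^2 = 61917364224^2 = 3833759992447475122176
12^21 = 12 * 12^20 = 12 * 3833759992447475122176 = 46005119909369701466112

Result: 46005119909369701466112
Multiplications needed: 6 (6 lines after 12^1)

12^21 = 46005119909369701466112. Using exponentiation by squaring, this requires 6 multiplications. The key idea: if the exponent is even, square the half-power; if odd, multiply by the base once.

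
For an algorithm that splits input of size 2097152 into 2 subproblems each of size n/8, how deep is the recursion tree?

For divide and conquer with division factor 8:

Problem sizes at each level:
Level 0: 2097152
Level 1: 262144
Level 2: 32768
Level 3: 4096
Level 4: 512
Level 5: 64
Level 6: 8
Level 7: 1

The root is level 0 and the size-1 base case is level 7 (the tree spans levels 0 through 7, i.e. 8 levels counting the root), so the depth is the number of divisions: log_8(2097152) = 7

The recursion tree depth is log_8(2097152) = 7. At each level, the problem size is divided by 8, so it takes 7 divisions to reduce to a base case of size 1. The algorithm makes 2 recursive calls at each level.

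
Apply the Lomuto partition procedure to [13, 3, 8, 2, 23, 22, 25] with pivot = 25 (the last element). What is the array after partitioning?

Lomuto partition with pivot = 25:

Initial array: [13, 3, 8, 2, 23, 22, 25]

arr[0]=13 <= 25: swap with position 0, array becomes [13, 3, 8, 2, 23, 22, 25]
arr[1]=3 <= 25: swap with position 1, array becomes [13, 3, 8, 2, 23, 22, 25]
arr[2]=8 <= 25: swap with position 2, array becomes [13, 3, 8, 2, 23, 22, 25]
arr[3]=2 <= 25: swap with position 3, array becomes [13, 3, 8, 2, 23, 22, 25]
arr[4]=23 <= 25: swap with position 4, array becomes [13, 3, 8, 2, 23, 22, 25]
arr[5]=22 <= 25: swap with position 5, array becomes [13, 3, 8, 2, 23, 22, 25]

Place pivot at position 6: [13, 3, 8, 2, 23, 22, 25]
Pivot position: 6

After partitioning with pivot 25, the array becomes [13, 3, 8, 2, 23, 22, 25]. The pivot is placed at index 6. All elements to the left of the pivot are <= 25, and all elements to the right are > 25.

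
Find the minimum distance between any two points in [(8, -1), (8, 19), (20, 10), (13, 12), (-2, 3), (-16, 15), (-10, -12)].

Computing all pairwise distances among 7 points:

d((8, -1), (8, 19)) = 20.0
d((8, -1), (20, 10)) = 16.2788
d((8, -1), (13, 12)) = 13.9284
d((8, -1), (-2, 3)) = 10.7703
d((8, -1), (-16, 15)) = 28.8444
d((8, -1), (-10, -12)) = 21.095
d((8, 19), (20, 10)) = 15.0
d((8, 19), (13, 12)) = 8.6023
d((8, 19), (-2, 3)) = 18.868
d((8, 19), (-16, 15)) = 24.3311
d((8, 19), (-10, -12)) = 35.8469
d((20, 10), (13, 12)) = 7.2801 <-- minimum
d((20, 10), (-2, 3)) = 23.0868
d((20, 10), (-16, 15)) = 36.3456
d((20, 10), (-10, -12)) = 37.2022
d((13, 12), (-2, 3)) = 17.4929
d((13, 12), (-16, 15)) = 29.1548
d((13, 12), (-10, -12)) = 33.2415
d((-2, 3), (-16, 15)) = 18.4391
d((-2, 3), (-10, -12)) = 17.0
d((-16, 15), (-10, -12)) = 27.6586

Closest pair: (20, 10) and (13, 12) with distance 7.2801

The closest pair is (20, 10) and (13, 12) with Euclidean distance 7.2801. For 7 points, brute-force pairwise comparison is shown above. For large n, the divide-and-conquer algorithm (sort by x, recurse on halves, check the dividing strip) achieves O(n log n).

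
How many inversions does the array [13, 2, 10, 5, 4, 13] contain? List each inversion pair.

Finding inversions in [13, 2, 10, 5, 4, 13]:

(0, 1): arr[0]=13 > arr[1]=2
(0, 2): arr[0]=13 > arr[2]=10
(0, 3): arr[0]=13 > arr[3]=5
(0, 4): arr[0]=13 > arr[4]=4
(2, 3): arr[2]=10 > arr[3]=5
(2, 4): arr[2]=10 > arr[4]=4
(3, 4): arr[3]=5 > arr[4]=4

Total inversions: 7

The array has 7 inversion(s): (0,1), (0,2), (0,3), (0,4), (2,3), (2,4), (3,4). Each pair (i,j) satisfies i < j and arr[i] > arr[j].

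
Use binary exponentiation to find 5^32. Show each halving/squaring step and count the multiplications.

Computing 5^32 by squaring (build up from 5^1; each line after the first costs one multiplication):

5^1 = 5
5^2 = (5^1)^2 = 5^2 = 25
5^4 = (5^2)^2 = 25^2 = 625
5^8 = (5^4)^2 = 625^2 = 390625
5^16 = (5^8)^2 = 390625^2 = 152587890625
5^32 = (5^16)^2 = 152587890625^2 = 23283064365386962890625

Result: 23283064365386962890625
Multiplications needed: 5 (5 lines after 5^1)

5^32 = 23283064365386962890625. Using exponentiation by squaring, this requires 5 multiplications. The key idea: if the exponent is even, square the half-power; if odd, multiply by the base once.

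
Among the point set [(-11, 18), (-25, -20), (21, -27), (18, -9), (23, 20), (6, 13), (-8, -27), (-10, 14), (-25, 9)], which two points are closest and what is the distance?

Computing all pairwise distances among 9 points:

d((-11, 18), (-25, -20)) = 40.4969
d((-11, 18), (21, -27)) = 55.2178
d((-11, 18), (18, -9)) = 39.6232
d((-11, 18), (23, 20)) = 34.0588
d((-11, 18), (6, 13)) = 17.72
d((-11, 18), (-8, -27)) = 45.0999
d((-11, 18), (-10, 14)) = 4.1231 <-- minimum
d((-11, 18), (-25, 9)) = 16.6433
d((-25, -20), (21, -27)) = 46.5296
d((-25, -20), (18, -9)) = 44.3847
d((-25, -20), (23, 20)) = 62.482
d((-25, -20), (6, 13)) = 45.2769
d((-25, -20), (-8, -27)) = 18.3848
d((-25, -20), (-10, 14)) = 37.1618
d((-25, -20), (-25, 9)) = 29.0
d((21, -27), (18, -9)) = 18.2483
d((21, -27), (23, 20)) = 47.0425
d((21, -27), (6, 13)) = 42.72
d((21, -27), (-8, -27)) = 29.0
d((21, -27), (-10, 14)) = 51.4004
d((21, -27), (-25, 9)) = 58.4123
d((18, -9), (23, 20)) = 29.4279
d((18, -9), (6, 13)) = 25.0599
d((18, -9), (-8, -27)) = 31.6228
d((18, -9), (-10, 14)) = 36.2353
d((18, -9), (-25, 9)) = 46.6154
d((23, 20), (6, 13)) = 18.3848
d((23, 20), (-8, -27)) = 56.3028
d((23, 20), (-10, 14)) = 33.541
d((23, 20), (-25, 9)) = 49.2443
d((6, 13), (-8, -27)) = 42.3792
d((6, 13), (-10, 14)) = 16.0312
d((6, 13), (-25, 9)) = 31.257
d((-8, -27), (-10, 14)) = 41.0488
d((-8, -27), (-25, 9)) = 39.8121
d((-10, 14), (-25, 9)) = 15.8114

Closest pair: (-11, 18) and (-10, 14) with distance 4.1231

The closest pair is (-11, 18) and (-10, 14) with Euclidean distance 4.1231. For 9 points, brute-force pairwise comparison is shown above. For large n, the divide-and-conquer algorithm (sort by x, recurse on halves, check the dividing strip) achieves O(n log n).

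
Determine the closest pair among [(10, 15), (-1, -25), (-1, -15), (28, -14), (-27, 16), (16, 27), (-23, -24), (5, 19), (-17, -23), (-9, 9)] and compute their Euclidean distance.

Computing all pairwise distances among 10 points:

d((10, 15), (-1, -25)) = 41.4849
d((10, 15), (-1, -15)) = 31.9531
d((10, 15), (28, -14)) = 34.1321
d((10, 15), (-27, 16)) = 37.0135
d((10, 15), (16, 27)) = 13.4164
d((10, 15), (-23, -24)) = 51.0882
d((10, 15), (5, 19)) = 6.4031
d((10, 15), (-17, -23)) = 46.6154
d((10, 15), (-9, 9)) = 19.9249
d((-1, -25), (-1, -15)) = 10.0
d((-1, -25), (28, -14)) = 31.0161
d((-1, -25), (-27, 16)) = 48.5489
d((-1, -25), (16, 27)) = 54.7083
d((-1, -25), (-23, -24)) = 22.0227
d((-1, -25), (5, 19)) = 44.4072
d((-1, -25), (-17, -23)) = 16.1245
d((-1, -25), (-9, 9)) = 34.9285
d((-1, -15), (28, -14)) = 29.0172
d((-1, -15), (-27, 16)) = 40.4599
d((-1, -15), (16, 27)) = 45.31
d((-1, -15), (-23, -24)) = 23.7697
d((-1, -15), (5, 19)) = 34.5254
d((-1, -15), (-17, -23)) = 17.8885
d((-1, -15), (-9, 9)) = 25.2982
d((28, -14), (-27, 16)) = 62.6498
d((28, -14), (16, 27)) = 42.72
d((28, -14), (-23, -24)) = 51.9711
d((28, -14), (5, 19)) = 40.2244
d((28, -14), (-17, -23)) = 45.8912
d((28, -14), (-9, 9)) = 43.566
d((-27, 16), (16, 27)) = 44.3847
d((-27, 16), (-23, -24)) = 40.1995
d((-27, 16), (5, 19)) = 32.1403
d((-27, 16), (-17, -23)) = 40.2616
d((-27, 16), (-9, 9)) = 19.3132
d((16, 27), (-23, -24)) = 64.2028
d((16, 27), (5, 19)) = 13.6015
d((16, 27), (-17, -23)) = 59.9083
d((16, 27), (-9, 9)) = 30.8058
d((-23, -24), (5, 19)) = 51.3128
d((-23, -24), (-17, -23)) = 6.0828 <-- minimum
d((-23, -24), (-9, 9)) = 35.8469
d((5, 19), (-17, -23)) = 47.4131
d((5, 19), (-9, 9)) = 17.2047
d((-17, -23), (-9, 9)) = 32.9848

Closest pair: (-23, -24) and (-17, -23) with distance 6.0828

The closest pair is (-23, -24) and (-17, -23) with Euclidean distance 6.0828. For 10 points, brute-force pairwise comparison is shown above. For large n, the divide-and-conquer algorithm (sort by x, recurse on halves, check the dividing strip) achieves O(n log n).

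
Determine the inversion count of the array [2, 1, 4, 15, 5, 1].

Finding inversions in [2, 1, 4, 15, 5, 1]:

(0, 1): arr[0]=2 > arr[1]=1
(0, 5): arr[0]=2 > arr[5]=1
(2, 5): arr[2]=4 > arr[5]=1
(3, 4): arr[3]=15 > arr[4]=5
(3, 5): arr[3]=15 > arr[5]=1
(4, 5): arr[4]=5 > arr[5]=1

Total inversions: 6

The array has 6 inversion(s): (0,1), (0,5), (2,5), (3,4), (3,5), (4,5). Each pair (i,j) satisfies i < j and arr[i] > arr[j].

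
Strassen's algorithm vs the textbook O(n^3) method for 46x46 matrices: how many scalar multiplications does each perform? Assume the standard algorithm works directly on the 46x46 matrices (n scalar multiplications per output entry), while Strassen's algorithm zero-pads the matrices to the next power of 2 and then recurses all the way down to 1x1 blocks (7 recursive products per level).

Matrix multiplication for 46x46 matrices:

Strassen's algorithm requires power-of-2 dimensions. Pad 46x46 to 64x64 (next power of 2).

Standard algorithm: 46^3 = 97336 multiplications
Strassen's algorithm: 7^(log2(64)) = 7^6 = 117649 multiplications
Difference: 97336 - 117649 = -20313 (Strassen uses MORE here due to padding overhead — for small or just-over-power-of-2 n, padding can outweigh the per-level savings)

Standard: 97336 multiplications (46^3). Strassen: 117649 multiplications (7^6, after padding to 64x64). Strassen reduces 8 recursive multiplications to 7 at each level.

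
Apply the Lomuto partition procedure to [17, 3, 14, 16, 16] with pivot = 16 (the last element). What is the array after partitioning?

Lomuto partition with pivot = 16:

Initial array: [17, 3, 14, 16, 16]

arr[0]=17 > 16: no swap
arr[1]=3 <= 16: swap with position 0, array becomes [3, 17, 14, 16, 16]
arr[2]=14 <= 16: swap with position 1, array becomes [3, 14, 17, 16, 16]
arr[3]=16 <= 16: swap with position 2, array becomes [3, 14, 16, 17, 16]

Place pivot at position 3: [3, 14, 16, 16, 17]
Pivot position: 3

After partitioning with pivot 16, the array becomes [3, 14, 16, 16, 17]. The pivot is placed at index 3. All elements to the left of the pivot are <= 16, and all elements to the right are > 16.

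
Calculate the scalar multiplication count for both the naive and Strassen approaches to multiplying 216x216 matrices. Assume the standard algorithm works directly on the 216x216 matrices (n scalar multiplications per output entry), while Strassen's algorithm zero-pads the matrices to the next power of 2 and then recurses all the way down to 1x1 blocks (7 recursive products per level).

Matrix multiplication for 216x216 matrices:

Strassen's algorithm requires power-of-2 dimensions. Pad 216x216 to 256x256 (next power of 2).

Standard algorithm: 216^3 = 10077696 multiplications
Strassen's algorithm: 7^(log2(256)) = 7^8 = 5764801 multiplications
Savings: 10077696 - 5764801 = 4312895 multiplications

Standard: 10077696 multiplications (216^3). Strassen: 5764801 multiplications (7^8, after padding to 256x256). Strassen reduces 8 recursive multiplications to 7 at each level.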